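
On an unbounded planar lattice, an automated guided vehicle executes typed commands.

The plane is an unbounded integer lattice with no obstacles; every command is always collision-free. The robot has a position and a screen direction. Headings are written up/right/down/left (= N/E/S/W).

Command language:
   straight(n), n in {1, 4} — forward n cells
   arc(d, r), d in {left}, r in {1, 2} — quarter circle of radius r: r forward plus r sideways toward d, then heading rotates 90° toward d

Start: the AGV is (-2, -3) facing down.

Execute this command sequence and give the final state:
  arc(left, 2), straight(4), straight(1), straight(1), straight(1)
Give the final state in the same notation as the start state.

(7, -5) facing right

start: (-2, -3) facing down
[1] after arc(left, 2): (0, -5) facing right
[2] after straight(4): (4, -5) facing right
[3] after straight(1): (5, -5) facing right
[4] after straight(1): (6, -5) facing right
[5] after straight(1): (7, -5) facing right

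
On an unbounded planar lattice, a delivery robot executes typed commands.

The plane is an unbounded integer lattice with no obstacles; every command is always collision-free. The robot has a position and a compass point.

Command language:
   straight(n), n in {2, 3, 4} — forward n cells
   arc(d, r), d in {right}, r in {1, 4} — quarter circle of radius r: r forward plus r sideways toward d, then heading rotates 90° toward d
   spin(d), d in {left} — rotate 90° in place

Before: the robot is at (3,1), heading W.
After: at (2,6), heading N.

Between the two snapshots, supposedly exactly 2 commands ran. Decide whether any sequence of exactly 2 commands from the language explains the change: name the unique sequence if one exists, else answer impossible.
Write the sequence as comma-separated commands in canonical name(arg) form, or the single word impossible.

arc(right, 1), straight(4)

key: position moved to (2,6) AND the heading swung to N — translation plus rotation needed
start: at (3,1), heading W
step 1 (arc(right, 1)): at (2,2), heading N
step 2 (straight(4)): at (2,6), heading N
no rival 2-sequence matches.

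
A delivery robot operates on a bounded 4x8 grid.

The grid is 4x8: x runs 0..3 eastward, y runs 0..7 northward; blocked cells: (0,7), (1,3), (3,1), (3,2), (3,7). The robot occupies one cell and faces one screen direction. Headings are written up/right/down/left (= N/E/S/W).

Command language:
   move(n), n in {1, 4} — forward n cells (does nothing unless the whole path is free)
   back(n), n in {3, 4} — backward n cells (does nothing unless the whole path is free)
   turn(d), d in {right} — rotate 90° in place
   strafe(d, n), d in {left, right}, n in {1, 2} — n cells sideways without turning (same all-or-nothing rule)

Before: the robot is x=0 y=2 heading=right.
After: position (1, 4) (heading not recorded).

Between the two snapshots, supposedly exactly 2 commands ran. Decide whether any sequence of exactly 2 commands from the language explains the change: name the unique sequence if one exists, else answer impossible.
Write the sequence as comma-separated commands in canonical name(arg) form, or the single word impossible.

strafe(left, 2), move(1)

key: order matters: swapping strafe(left, 2) and move(1) lands elsewhere
t0: x=0 y=2 heading=right
[1] after strafe(left, 2): x=0 y=4 heading=right
[2] after move(1): x=1 y=4 heading=right
no other 2-command option fits: unique.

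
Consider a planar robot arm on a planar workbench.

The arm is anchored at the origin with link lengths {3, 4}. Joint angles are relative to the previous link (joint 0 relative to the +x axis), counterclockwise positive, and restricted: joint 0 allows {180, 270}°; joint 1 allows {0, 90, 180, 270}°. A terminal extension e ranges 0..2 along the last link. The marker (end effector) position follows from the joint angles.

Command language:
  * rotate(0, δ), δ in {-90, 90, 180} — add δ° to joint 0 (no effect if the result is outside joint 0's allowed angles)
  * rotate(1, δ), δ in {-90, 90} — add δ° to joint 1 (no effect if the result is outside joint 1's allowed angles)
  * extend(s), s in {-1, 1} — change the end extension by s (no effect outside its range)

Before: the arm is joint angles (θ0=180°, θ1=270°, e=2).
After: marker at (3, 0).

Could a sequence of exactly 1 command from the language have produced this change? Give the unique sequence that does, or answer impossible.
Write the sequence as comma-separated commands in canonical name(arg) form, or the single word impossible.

initial: joint angles (θ0=180°, θ1=270°, e=2)
step 1 (rotate(1, -90)): joint angles (θ0=180°, θ1=180°, e=2)
all 7 alternatives checked — unique.

rotate(1, -90)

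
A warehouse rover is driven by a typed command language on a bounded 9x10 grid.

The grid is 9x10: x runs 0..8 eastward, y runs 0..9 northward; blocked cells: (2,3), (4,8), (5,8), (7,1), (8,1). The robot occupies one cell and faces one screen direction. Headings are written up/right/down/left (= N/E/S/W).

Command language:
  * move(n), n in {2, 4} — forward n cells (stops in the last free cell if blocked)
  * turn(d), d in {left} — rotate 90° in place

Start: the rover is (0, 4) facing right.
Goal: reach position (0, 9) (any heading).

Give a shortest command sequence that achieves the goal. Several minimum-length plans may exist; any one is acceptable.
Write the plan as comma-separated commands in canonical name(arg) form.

initial: (0, 4) facing right
1. turn(left) → (0, 4) facing up
2. move(4) → (0, 8) facing up
3. move(4) → (0, 9) facing up
no 2-step plan works, so 3 is optimal.

turn(left), move(4), move(4)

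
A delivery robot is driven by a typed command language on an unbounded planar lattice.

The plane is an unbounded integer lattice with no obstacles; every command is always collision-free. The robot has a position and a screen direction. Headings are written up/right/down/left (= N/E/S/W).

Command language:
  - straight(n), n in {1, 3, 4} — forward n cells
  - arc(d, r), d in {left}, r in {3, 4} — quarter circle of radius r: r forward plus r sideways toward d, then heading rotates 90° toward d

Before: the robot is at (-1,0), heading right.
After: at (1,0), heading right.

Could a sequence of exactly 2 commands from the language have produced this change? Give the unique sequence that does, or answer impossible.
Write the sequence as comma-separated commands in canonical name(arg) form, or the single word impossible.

straight(1), straight(1)

key: still facing E at the end — nothing in the sequence rotates
initial: at (-1,0), heading right
t=1 straight(1) ⇒ at (0,0), heading right
t=2 straight(1) ⇒ at (1,0), heading right
uniquely the one of 25 2-step routes that fits.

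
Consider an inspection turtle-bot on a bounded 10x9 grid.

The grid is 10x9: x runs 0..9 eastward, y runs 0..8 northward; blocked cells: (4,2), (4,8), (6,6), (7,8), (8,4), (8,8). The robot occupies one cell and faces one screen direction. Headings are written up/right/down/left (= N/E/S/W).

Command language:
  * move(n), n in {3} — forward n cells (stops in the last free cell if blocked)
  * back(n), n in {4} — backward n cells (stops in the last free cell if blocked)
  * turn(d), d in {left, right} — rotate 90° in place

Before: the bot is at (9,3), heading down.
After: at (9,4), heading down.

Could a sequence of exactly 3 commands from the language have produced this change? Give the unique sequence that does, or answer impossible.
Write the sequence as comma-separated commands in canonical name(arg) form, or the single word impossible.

move(3), move(3), back(4)

key: running back(4) before move(3) would end elsewhere — order is forced
from: at (9,3), heading down
[1] after move(3): at (9,0), heading down
[2] after move(3): at (9,0), heading down
[3] after back(4): at (9,4), heading down
all 64 alternatives checked — unique.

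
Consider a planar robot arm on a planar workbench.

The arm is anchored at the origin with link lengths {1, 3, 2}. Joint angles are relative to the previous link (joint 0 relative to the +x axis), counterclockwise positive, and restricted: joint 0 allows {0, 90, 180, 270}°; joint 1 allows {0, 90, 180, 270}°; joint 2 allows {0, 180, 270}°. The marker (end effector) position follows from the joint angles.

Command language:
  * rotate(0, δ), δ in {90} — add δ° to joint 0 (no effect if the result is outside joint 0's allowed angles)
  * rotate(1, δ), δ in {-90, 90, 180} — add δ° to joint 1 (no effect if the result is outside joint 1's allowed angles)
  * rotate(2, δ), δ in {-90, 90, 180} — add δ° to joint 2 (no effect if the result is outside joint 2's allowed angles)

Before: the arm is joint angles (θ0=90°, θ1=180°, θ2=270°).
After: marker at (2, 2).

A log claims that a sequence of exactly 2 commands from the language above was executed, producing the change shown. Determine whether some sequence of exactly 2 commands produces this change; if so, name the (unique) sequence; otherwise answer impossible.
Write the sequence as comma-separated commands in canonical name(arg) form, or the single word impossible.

rotate(0, 90), rotate(0, 90)

initial: joint angles (θ0=90°, θ1=180°, θ2=270°)
1. rotate(0, 90) → joint angles (θ0=180°, θ1=180°, θ2=270°)
2. rotate(0, 90) → joint angles (θ0=270°, θ1=180°, θ2=270°)
all 49 alternatives checked — unique.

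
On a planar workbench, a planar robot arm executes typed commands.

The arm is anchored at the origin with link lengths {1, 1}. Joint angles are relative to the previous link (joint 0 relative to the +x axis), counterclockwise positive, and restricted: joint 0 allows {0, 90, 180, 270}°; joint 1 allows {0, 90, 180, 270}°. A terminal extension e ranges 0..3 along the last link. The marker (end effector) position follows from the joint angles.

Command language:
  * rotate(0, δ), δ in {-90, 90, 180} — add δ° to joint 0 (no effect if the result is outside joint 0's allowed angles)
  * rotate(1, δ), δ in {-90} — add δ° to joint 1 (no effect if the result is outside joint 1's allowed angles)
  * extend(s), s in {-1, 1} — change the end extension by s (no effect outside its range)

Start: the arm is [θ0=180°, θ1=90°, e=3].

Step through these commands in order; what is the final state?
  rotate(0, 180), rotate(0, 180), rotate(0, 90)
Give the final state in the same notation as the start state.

begin: [θ0=180°, θ1=90°, e=3]
1. rotate(0, 180) → [θ0=0°, θ1=90°, e=3]
2. rotate(0, 180) → [θ0=180°, θ1=90°, e=3]
3. rotate(0, 90) → [θ0=270°, θ1=90°, e=3]

[θ0=270°, θ1=90°, e=3]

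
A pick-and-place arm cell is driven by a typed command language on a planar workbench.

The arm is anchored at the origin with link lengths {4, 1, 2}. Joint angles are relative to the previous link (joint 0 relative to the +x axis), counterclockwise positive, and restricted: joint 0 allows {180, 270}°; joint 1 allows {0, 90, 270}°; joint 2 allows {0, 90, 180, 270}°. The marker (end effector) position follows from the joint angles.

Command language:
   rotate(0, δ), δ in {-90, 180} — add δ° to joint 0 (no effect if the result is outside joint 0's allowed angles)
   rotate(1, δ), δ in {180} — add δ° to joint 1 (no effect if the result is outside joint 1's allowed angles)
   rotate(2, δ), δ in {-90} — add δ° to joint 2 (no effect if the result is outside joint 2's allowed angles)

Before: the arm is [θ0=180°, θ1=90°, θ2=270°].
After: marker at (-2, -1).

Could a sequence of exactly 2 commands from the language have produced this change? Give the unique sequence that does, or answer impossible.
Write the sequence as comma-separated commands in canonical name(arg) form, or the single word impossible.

initial: [θ0=180°, θ1=90°, θ2=270°]
step 1 (rotate(2, -90)): [θ0=180°, θ1=90°, θ2=180°]
step 2 (rotate(2, -90)): [θ0=180°, θ1=90°, θ2=90°]
no other 2-command option fits: unique.

rotate(2, -90), rotate(2, -90)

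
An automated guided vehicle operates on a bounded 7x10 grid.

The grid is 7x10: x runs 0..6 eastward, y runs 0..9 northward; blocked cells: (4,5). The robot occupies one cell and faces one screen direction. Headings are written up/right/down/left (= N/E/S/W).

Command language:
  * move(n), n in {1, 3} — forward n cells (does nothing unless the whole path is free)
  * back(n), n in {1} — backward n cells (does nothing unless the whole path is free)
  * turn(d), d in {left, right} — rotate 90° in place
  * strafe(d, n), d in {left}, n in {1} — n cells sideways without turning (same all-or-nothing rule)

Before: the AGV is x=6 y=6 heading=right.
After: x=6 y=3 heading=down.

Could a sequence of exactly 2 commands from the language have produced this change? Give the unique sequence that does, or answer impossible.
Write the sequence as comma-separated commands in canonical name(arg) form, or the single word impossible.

key: cell and facing (now S) both changed — the 2 commands mix motion and turning
begin: x=6 y=6 heading=right
[1] after turn(right): x=6 y=6 heading=down
[2] after move(3): x=6 y=3 heading=down
no rival 2-sequence matches.

turn(right), move(3)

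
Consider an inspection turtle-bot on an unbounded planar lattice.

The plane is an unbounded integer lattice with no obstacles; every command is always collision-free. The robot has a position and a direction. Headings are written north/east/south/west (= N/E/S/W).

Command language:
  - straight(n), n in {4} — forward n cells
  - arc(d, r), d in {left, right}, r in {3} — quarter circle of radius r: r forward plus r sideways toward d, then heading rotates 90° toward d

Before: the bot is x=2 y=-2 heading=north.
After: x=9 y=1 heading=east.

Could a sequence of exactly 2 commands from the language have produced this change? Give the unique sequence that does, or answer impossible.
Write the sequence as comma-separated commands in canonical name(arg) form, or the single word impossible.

arc(right, 3), straight(4)

key: cell and facing (now E) both changed — the 2 commands mix motion and turning
from: x=2 y=-2 heading=north
step 1 (arc(right, 3)): x=5 y=1 heading=east
step 2 (straight(4)): x=9 y=1 heading=east
all 9 alternatives checked — unique.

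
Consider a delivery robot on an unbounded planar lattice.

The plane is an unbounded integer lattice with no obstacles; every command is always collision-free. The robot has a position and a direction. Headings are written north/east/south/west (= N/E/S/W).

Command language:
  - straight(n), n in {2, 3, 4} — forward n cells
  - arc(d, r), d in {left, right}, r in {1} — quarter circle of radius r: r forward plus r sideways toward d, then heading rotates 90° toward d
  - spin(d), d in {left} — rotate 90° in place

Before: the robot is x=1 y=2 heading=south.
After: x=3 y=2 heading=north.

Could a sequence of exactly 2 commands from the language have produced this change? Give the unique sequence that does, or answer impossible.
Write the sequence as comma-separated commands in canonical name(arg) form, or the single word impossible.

arc(left, 1), arc(left, 1)

key: position moved to (3,2) AND the heading swung to N — translation plus rotation needed
initial: x=1 y=2 heading=south
step 1 (arc(left, 1)): x=2 y=1 heading=east
step 2 (arc(left, 1)): x=3 y=2 heading=north
uniquely the one of 36 2-step routes that fits.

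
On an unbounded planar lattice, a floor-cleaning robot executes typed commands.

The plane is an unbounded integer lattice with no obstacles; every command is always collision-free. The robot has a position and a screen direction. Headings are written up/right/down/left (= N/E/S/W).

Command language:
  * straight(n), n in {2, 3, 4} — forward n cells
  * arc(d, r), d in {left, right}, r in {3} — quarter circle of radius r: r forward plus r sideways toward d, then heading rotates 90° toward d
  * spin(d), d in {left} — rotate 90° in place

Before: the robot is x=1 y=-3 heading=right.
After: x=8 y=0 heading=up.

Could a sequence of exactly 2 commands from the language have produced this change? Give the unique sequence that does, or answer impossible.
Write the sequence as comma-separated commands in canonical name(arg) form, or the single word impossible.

straight(4), arc(left, 3)

key: order matters: swapping straight(4) and arc(left, 3) lands elsewhere
start: x=1 y=-3 heading=right
t=1 straight(4) ⇒ x=5 y=-3 heading=right
t=2 arc(left, 3) ⇒ x=8 y=0 heading=up
uniquely the one of 36 2-step routes that fits.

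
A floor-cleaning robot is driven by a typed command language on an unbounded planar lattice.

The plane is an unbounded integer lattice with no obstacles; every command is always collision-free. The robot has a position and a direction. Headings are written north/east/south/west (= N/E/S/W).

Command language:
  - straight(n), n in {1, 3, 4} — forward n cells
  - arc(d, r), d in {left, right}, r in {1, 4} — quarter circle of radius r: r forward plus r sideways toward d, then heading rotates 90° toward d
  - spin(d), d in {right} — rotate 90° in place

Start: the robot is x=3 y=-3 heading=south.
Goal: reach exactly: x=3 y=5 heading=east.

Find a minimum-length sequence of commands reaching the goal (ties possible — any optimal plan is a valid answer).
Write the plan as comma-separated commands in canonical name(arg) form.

begin: x=3 y=-3 heading=south
step 1 (spin(right)): x=3 y=-3 heading=west
step 2 (arc(right, 4)): x=-1 y=1 heading=north
step 3 (arc(right, 4)): x=3 y=5 heading=east
nothing shorter than 3 reaches the goal.

spin(right), arc(right, 4), arc(right, 4)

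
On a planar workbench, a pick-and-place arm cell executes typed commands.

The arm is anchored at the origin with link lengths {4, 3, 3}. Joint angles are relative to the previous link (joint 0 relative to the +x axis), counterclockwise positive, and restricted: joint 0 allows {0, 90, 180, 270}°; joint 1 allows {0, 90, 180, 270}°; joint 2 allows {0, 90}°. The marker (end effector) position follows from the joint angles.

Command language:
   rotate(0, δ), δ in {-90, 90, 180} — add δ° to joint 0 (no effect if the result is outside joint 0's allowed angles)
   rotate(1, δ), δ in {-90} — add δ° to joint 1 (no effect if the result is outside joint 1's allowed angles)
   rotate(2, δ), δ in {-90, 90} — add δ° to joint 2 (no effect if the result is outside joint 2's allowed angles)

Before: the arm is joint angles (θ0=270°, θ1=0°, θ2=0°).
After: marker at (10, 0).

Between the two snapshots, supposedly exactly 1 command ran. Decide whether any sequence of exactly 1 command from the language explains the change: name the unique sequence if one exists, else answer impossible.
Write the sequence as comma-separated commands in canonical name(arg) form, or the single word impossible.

rotate(0, 90)

initial: joint angles (θ0=270°, θ1=0°, θ2=0°)
t=1 rotate(0, 90) ⇒ joint angles (θ0=0°, θ1=0°, θ2=0°)
no other 1-command option fits: unique.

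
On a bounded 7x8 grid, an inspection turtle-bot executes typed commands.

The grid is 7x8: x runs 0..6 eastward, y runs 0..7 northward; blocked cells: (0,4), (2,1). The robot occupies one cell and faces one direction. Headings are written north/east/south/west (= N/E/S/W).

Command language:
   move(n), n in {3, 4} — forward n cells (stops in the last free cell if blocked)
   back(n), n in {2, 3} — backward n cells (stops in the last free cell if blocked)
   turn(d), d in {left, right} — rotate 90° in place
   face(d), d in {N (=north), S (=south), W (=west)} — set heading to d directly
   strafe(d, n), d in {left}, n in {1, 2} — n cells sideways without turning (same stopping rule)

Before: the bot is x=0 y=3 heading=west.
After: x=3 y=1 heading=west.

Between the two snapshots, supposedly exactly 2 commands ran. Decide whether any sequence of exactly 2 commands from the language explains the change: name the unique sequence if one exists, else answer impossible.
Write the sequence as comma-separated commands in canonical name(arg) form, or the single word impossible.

back(3), strafe(left, 2)

key: order matters: swapping back(3) and strafe(left, 2) lands elsewhere
initial: x=0 y=3 heading=west
[1] after back(3): x=3 y=3 heading=west
[2] after strafe(left, 2): x=3 y=1 heading=west
no rival 2-sequence matches.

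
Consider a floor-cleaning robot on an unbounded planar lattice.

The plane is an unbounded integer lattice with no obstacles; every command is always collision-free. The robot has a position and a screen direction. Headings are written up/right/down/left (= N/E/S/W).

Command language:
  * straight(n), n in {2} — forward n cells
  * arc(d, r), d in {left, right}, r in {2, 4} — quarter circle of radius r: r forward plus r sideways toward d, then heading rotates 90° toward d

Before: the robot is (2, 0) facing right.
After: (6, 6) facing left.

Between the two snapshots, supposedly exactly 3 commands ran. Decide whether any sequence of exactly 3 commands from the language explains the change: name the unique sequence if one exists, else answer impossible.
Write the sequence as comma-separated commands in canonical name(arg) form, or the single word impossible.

straight(2), arc(left, 4), arc(left, 2)

key: running arc(left, 2) before straight(2) would end elsewhere — order is forced
initial: (2, 0) facing right
step 1 (straight(2)): (4, 0) facing right
step 2 (arc(left, 4)): (8, 4) facing up
step 3 (arc(left, 2)): (6, 6) facing left
all 125 alternatives checked — unique.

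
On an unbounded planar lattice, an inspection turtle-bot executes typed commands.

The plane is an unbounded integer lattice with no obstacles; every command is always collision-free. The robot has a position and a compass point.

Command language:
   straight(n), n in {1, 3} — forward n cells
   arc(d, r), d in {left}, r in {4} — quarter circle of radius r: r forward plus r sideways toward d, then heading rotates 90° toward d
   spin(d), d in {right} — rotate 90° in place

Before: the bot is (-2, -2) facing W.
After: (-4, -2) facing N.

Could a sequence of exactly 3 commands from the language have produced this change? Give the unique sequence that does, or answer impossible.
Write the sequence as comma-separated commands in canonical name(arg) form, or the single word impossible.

key: position moved to (-4,-2) AND the heading swung to N — translation plus rotation needed
begin: (-2, -2) facing W
[1] after straight(1): (-3, -2) facing W
[2] after straight(1): (-4, -2) facing W
[3] after spin(right): (-4, -2) facing N
all 64 alternatives checked — unique.

straight(1), straight(1), spin(right)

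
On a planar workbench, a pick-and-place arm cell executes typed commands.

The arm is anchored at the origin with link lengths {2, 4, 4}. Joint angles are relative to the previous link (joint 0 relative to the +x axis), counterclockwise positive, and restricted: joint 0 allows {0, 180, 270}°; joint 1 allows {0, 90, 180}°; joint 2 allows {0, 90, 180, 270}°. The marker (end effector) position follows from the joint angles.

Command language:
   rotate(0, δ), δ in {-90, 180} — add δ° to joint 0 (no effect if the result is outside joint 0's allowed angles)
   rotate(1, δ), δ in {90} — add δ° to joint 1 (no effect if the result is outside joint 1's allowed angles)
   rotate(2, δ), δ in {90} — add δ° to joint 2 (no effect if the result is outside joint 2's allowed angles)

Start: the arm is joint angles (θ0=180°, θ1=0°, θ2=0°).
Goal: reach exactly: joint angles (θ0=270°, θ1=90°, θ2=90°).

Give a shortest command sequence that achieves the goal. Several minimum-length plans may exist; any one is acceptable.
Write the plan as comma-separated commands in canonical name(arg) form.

start: joint angles (θ0=180°, θ1=0°, θ2=0°)
t=1 rotate(0, 180) ⇒ joint angles (θ0=0°, θ1=0°, θ2=0°)
t=2 rotate(0, -90) ⇒ joint angles (θ0=270°, θ1=0°, θ2=0°)
t=3 rotate(2, 90) ⇒ joint angles (θ0=270°, θ1=0°, θ2=90°)
t=4 rotate(1, 90) ⇒ joint angles (θ0=270°, θ1=90°, θ2=90°)
no 3-step plan works, so 4 is optimal.

rotate(0, 180), rotate(0, -90), rotate(2, 90), rotate(1, 90)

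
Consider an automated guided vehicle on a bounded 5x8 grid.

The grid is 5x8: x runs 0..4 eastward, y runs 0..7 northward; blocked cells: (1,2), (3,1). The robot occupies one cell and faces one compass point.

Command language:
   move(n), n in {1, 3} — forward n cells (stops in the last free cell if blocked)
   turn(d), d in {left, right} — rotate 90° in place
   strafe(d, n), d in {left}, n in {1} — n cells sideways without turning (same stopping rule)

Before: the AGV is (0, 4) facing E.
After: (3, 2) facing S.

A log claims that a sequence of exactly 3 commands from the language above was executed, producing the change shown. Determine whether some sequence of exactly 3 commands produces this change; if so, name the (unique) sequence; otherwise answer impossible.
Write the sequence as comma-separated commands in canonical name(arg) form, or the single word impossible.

move(3), turn(right), move(3)

key: the second move(3) is stopped early by the blocked cell at (3,1)
begin: (0, 4) facing E
t=1 move(3) ⇒ (3, 4) facing E
t=2 turn(right) ⇒ (3, 4) facing S
t=3 move(3) ⇒ (3, 2) facing S
all 125 alternatives checked — unique.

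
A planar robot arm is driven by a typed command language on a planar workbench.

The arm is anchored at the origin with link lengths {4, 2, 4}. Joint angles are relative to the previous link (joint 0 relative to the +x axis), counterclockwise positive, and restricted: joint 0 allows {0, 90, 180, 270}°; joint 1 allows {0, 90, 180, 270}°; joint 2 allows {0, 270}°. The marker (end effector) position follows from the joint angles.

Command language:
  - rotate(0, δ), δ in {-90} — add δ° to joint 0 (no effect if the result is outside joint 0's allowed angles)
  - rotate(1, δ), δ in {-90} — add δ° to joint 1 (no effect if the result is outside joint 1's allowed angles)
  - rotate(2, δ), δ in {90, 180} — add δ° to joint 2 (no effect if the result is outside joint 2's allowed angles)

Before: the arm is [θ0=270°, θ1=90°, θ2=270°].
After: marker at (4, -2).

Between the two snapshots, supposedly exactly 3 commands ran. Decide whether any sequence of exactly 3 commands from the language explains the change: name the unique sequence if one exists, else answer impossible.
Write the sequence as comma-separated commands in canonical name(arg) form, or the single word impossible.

from: [θ0=270°, θ1=90°, θ2=270°]
t=1 rotate(1, -90) ⇒ [θ0=270°, θ1=0°, θ2=270°]
t=2 rotate(1, -90) ⇒ [θ0=270°, θ1=270°, θ2=270°]
t=3 rotate(1, -90) ⇒ [θ0=270°, θ1=180°, θ2=270°]
all 64 alternatives checked — unique.

rotate(1, -90), rotate(1, -90), rotate(1, -90)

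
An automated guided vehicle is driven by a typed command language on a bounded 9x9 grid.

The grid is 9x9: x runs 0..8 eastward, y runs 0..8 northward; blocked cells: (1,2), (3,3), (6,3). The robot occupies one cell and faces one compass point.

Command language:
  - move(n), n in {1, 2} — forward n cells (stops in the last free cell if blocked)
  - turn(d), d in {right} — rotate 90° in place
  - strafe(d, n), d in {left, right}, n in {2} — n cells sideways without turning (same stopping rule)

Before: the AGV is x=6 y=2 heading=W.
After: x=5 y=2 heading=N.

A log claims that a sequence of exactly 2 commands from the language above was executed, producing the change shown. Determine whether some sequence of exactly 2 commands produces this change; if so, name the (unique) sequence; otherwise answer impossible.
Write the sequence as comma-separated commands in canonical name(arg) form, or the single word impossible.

move(1), turn(right)

key: running turn(right) before move(1) would end elsewhere — order is forced
initial: x=6 y=2 heading=W
1. move(1) → x=5 y=2 heading=W
2. turn(right) → x=5 y=2 heading=N
no rival 2-sequence matches.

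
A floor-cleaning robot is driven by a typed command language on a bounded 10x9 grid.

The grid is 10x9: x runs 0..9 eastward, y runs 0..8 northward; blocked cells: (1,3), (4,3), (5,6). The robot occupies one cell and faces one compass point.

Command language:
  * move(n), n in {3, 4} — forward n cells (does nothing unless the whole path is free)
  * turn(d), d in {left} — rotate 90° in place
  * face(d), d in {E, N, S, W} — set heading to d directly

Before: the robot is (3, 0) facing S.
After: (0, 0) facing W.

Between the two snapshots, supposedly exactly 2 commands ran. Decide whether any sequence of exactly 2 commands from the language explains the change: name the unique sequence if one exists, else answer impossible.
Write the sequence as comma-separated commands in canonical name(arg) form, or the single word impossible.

face(W), move(3)

key: cell and facing (now W) both changed — the 2 commands mix motion and turning
t0: (3, 0) facing S
[1] after face(W): (3, 0) facing W
[2] after move(3): (0, 0) facing W
uniquely the one of 49 2-step routes that fits.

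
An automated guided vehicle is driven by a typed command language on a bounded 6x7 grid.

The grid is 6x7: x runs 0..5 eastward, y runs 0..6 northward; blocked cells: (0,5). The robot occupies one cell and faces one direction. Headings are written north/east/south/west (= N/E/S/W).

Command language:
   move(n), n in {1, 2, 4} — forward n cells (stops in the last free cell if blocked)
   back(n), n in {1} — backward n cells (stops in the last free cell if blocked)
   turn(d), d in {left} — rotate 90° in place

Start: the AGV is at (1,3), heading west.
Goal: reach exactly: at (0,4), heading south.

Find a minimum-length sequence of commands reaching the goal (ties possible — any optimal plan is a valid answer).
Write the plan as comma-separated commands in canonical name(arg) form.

t0: at (1,3), heading west
1. move(1) → at (0,3), heading west
2. turn(left) → at (0,3), heading south
3. back(1) → at (0,4), heading south
nothing shorter than 3 reaches the goal.

move(1), turn(left), back(1)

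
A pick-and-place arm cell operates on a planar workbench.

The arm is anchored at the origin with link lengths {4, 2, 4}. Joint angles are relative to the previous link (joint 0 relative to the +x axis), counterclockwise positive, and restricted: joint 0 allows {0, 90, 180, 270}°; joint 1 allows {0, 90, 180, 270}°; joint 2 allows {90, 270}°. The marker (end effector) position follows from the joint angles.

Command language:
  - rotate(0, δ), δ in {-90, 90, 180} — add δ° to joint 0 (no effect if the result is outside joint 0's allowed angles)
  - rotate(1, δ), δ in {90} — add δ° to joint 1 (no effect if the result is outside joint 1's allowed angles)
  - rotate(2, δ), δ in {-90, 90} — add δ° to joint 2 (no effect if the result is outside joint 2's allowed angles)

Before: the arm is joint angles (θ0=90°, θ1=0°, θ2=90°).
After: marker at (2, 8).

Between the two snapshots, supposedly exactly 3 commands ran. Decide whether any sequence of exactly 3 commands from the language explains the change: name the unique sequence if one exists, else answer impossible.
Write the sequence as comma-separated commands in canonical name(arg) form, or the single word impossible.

rotate(1, 90), rotate(1, 90), rotate(1, 90)

t0: joint angles (θ0=90°, θ1=0°, θ2=90°)
t=1 rotate(1, 90) ⇒ joint angles (θ0=90°, θ1=90°, θ2=90°)
t=2 rotate(1, 90) ⇒ joint angles (θ0=90°, θ1=180°, θ2=90°)
t=3 rotate(1, 90) ⇒ joint angles (θ0=90°, θ1=270°, θ2=90°)
no other 3-command option fits: unique.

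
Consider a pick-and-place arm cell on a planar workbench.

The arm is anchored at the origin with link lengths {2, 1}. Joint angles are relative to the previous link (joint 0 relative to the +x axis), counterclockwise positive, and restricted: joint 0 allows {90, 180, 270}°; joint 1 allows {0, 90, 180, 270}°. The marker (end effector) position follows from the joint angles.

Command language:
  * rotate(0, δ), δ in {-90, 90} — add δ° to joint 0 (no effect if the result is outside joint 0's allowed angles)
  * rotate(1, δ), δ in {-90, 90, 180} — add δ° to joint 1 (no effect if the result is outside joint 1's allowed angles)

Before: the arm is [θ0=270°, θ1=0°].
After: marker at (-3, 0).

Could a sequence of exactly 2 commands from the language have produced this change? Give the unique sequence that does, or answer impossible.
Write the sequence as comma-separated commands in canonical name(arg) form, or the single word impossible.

key: running rotate(0, -90) before rotate(0, 90) would end elsewhere — order is forced
begin: [θ0=270°, θ1=0°]
1. rotate(0, 90) → [θ0=270°, θ1=0°]
2. rotate(0, -90) → [θ0=180°, θ1=0°]
all 25 alternatives checked — unique.

rotate(0, 90), rotate(0, -90)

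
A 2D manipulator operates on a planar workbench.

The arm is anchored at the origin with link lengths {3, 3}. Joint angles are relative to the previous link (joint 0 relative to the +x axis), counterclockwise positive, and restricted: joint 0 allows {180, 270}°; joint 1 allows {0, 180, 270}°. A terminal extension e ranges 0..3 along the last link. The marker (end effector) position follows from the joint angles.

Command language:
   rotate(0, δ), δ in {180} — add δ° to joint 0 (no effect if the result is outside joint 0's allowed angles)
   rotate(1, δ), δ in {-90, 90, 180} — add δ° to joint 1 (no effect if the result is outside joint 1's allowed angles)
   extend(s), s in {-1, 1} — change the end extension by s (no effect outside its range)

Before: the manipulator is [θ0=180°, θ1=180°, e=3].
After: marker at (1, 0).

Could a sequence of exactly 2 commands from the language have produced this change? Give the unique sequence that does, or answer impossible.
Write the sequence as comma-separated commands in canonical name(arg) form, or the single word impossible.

extend(-1), extend(-1)

from: [θ0=180°, θ1=180°, e=3]
1. extend(-1) → [θ0=180°, θ1=180°, e=2]
2. extend(-1) → [θ0=180°, θ1=180°, e=1]
no other 2-command option fits: unique.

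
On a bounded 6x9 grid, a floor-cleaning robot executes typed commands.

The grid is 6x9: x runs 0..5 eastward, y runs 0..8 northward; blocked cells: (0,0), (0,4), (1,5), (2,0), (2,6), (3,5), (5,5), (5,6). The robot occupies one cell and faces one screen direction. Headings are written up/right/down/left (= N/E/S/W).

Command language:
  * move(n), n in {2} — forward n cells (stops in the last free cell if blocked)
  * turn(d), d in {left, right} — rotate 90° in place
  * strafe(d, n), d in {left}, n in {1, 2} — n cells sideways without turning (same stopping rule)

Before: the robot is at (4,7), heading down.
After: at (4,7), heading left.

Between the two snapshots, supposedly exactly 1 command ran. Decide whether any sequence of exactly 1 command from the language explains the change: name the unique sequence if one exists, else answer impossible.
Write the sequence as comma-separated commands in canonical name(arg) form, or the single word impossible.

key: parked at (4,7) the whole time — nothing moves the robot
t0: at (4,7), heading down
1. turn(right) → at (4,7), heading left
no rival 1-sequence matches.

turn(right)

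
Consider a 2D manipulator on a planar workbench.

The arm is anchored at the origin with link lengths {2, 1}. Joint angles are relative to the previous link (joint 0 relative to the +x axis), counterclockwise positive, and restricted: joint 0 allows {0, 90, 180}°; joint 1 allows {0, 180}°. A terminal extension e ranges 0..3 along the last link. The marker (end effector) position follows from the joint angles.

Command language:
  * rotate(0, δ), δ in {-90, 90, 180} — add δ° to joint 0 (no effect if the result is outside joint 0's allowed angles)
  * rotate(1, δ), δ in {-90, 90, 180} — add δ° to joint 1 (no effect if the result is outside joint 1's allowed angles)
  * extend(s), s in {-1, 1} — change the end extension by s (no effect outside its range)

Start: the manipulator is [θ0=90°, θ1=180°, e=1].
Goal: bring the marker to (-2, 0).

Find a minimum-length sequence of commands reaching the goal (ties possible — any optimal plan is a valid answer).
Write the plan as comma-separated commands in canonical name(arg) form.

extend(1), extend(1), rotate(0, -90)

from: [θ0=90°, θ1=180°, e=1]
step 1 (extend(1)): [θ0=90°, θ1=180°, e=2]
step 2 (extend(1)): [θ0=90°, θ1=180°, e=3]
step 3 (rotate(0, -90)): [θ0=0°, θ1=180°, e=3]
shorter routes all fall short; 3 is best.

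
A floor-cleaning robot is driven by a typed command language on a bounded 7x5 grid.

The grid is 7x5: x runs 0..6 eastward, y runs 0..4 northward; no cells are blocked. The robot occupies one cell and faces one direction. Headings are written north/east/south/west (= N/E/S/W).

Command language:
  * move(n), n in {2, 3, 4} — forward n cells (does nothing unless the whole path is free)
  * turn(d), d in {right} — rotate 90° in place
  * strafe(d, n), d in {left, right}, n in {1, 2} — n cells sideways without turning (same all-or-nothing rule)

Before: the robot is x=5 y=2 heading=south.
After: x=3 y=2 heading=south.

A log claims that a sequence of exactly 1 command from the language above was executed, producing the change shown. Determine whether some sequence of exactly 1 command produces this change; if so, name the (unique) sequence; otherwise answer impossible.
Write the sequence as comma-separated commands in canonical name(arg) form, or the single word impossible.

key: still facing S — the one step turns nothing
begin: x=5 y=2 heading=south
step 1 (strafe(right, 2)): x=3 y=2 heading=south
all 8 alternatives checked — unique.

strafe(right, 2)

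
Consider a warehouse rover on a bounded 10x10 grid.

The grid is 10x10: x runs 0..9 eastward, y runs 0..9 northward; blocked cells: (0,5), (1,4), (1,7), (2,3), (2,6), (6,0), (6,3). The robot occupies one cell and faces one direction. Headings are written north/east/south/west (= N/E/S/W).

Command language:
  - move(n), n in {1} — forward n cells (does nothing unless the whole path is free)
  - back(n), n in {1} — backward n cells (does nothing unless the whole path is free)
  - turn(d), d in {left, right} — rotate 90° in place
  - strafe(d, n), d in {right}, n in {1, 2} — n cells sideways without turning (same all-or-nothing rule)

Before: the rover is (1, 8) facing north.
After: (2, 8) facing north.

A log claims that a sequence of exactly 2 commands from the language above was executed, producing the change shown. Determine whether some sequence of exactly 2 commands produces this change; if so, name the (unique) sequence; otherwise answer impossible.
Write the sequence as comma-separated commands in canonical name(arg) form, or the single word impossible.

key: back(1) would hit the blocked cell at (1,7), so it does nothing
initial: (1, 8) facing north
t=1 back(1) ⇒ (1, 8) facing north
t=2 strafe(right, 1) ⇒ (2, 8) facing north
no other 2-command option fits: unique.

back(1), strafe(right, 1)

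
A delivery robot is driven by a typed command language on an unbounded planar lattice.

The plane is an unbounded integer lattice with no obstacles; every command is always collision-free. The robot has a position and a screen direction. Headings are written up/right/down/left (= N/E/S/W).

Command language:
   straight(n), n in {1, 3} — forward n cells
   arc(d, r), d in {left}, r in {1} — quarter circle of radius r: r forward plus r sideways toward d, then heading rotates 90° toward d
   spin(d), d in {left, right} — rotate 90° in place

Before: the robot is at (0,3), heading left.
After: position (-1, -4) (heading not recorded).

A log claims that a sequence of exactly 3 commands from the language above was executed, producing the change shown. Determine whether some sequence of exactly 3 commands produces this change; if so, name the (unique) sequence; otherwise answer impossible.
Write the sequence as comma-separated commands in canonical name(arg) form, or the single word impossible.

key: order matters: swapping arc(left, 1) and straight(3) lands elsewhere
start: at (0,3), heading left
1. arc(left, 1) → at (-1,2), heading down
2. straight(3) → at (-1,-1), heading down
3. straight(3) → at (-1,-4), heading down
all 125 alternatives checked — unique.

arc(left, 1), straight(3), straight(3)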